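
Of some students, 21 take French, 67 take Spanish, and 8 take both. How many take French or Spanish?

|A union B| = |A| + |B| - |A intersect B| = 21 + 67 - 8.

Final answer: 80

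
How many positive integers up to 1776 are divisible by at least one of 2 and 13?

Multiples of 2: 888. Multiples of 13: 136. Of both (lcm=26): 68.
By inclusion-exclusion: 888 + 136 - 68.

Final answer: 956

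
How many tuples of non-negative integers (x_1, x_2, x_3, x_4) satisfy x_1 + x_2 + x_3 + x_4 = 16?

Stars and bars with 16 stars and 3 bars:
C(16+4-1, 4-1) = C(19,3).

Final answer: C(19,3) = 969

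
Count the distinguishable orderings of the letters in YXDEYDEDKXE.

Letters (D:3, E:3, K:1, X:2, Y:2). Total letters: 11.
Permutations = 11!/(3! x 3! x 2! x 2!).

Final answer: 277200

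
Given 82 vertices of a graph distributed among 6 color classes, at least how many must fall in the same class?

By pigeonhole with 82 objects and 6 categories: ceiling(82/6).

Final answer: 14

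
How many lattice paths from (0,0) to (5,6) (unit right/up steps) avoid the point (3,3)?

Total paths to (5,6): C(11,6) = 462.
Paths through (3,3): C(6,3) x C(5,3) = 200.
Avoiding (3,3): 462 - 200.

Final answer: 262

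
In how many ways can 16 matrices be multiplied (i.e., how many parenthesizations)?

This is counted by the nth Catalan number C_n. Here n = 16 - 1 = 15.
C_n = C(2n,n) - C(2n,n+1), so C_{15} = C(30,15) - C(30,16) = 155117520 - 145422675.

Final answer: C_{15} = 9694845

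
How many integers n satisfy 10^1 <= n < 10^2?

These are the integers in [10^1, 10^2), so the count is 10^2 - 10^1 = 9 x 10^1.

Final answer: 90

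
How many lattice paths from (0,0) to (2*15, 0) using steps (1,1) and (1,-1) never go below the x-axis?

Total monotonic paths to (15,15): C(30,15) = 155117520.
Reflecting each bad path at its first crossing gives a bijection with paths to (14,16): C(30,16) = 145422675.
Valid Dyck paths: 155117520 - 145422675.
(Check: C(30,15) - C(30,16) = C(30,15)/16, the Catalan number C_{15}.)

Final answer: C_{15} = 9694845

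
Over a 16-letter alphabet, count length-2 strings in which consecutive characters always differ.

First character: 16 choices. Each subsequent: 15 choices (must differ from the previous one).
Total: 16 x 15^1.

Final answer: 16 x 15^{1} = 240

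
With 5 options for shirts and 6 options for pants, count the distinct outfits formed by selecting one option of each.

By the multiplication principle: 5 x 6.

Final answer: 30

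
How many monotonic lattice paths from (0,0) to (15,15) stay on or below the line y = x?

Total monotonic paths to (15,15): C(30,15) = 155117520.
Paths that cross above y=x (reflection bijection): C(30,16) = 145422675.
Valid Dyck paths: 155117520 - 145422675.
(This is the Catalan number C_{15}.)

Final answer: C_{15} = 9694845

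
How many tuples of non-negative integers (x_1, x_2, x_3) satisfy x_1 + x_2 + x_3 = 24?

Stars and bars with 24 stars and 2 bars:
C(24+3-1, 3-1) = C(26,2).

Final answer: C(26,2) = 325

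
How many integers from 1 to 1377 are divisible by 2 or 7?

Multiples of 2: 688. Multiples of 7: 196. Of both (lcm=14): 98.
By inclusion-exclusion: 688 + 196 - 98.

Final answer: 786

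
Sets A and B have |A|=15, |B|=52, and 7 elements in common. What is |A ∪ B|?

|A union B| = |A| + |B| - |A intersect B| = 15 + 52 - 7.

Final answer: 60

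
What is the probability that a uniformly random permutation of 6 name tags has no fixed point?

D(n) = (n-1)(D(n-1) + D(n-2)), D(0)=1, D(1)=0.
Building up: D(2)=1, D(3)=2, D(4)=9, D(5)=44, D(6)=265.
Total arrangements: 6! = 720.
Probability = D(6)/6! = 53/144.

Final answer: D(6)/6! = 265/720 = 0.368056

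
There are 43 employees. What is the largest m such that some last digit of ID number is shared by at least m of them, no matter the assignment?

There are 10 possible values for last digit of ID number. With 43 employees and 10 categories, by pigeonhole: ceiling(43/10).

Final answer: 5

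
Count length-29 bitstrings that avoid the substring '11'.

Classify by the final bit: ...0 gives a(n-1) strings, ...01 gives a(n-2) strings. Thus a(n) = a(n-1) + a(n-2) with a(1)=2, a(2)=3.
Iterating the recurrence: a(1)=2, a(2)=3, a(3)=5, a(4)=8, a(5)=13, a(6)=21, a(7)=34, a(8)=55, a(9)=89, a(10)=144, a(11)=233, a(12)=377, a(13)=610, a(14)=987, a(15)=1597, a(16)=2584, a(17)=4181, a(18)=6765, a(19)=10946, a(20)=17711, a(21)=28657, a(22)=46368, a(23)=75025, a(24)=121393, a(25)=196418, a(26)=317811, a(27)=514229, a(28)=832040, a(29)=1346269.

Final answer: 1346269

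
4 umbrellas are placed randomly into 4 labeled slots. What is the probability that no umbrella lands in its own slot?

Derangements satisfy D(n) = (n-1)(D(n-1) + D(n-2)), starting from D(0)=1, D(1)=0.
Building up: D(2)=1, D(3)=2, D(4)=9.
Total arrangements: 4! = 24.
Probability = D(4)/4! = 3/8.

Final answer: D(4)/4! = 9/24 = 0.375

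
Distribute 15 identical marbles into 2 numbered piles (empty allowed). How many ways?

Stars and bars: C(n+k-1, k-1) = C(16,1).

Final answer: C(16,1) = 16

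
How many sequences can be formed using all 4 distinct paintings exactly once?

The number of ways to arrange 4 distinct objects is 4!.

Final answer: 4! = 24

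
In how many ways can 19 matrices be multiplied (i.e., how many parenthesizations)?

This is a standard Catalan-number count: the answer is C_n. Here n = 19 - 1 = 18.
C_n = C(2n,n) - C(2n,n+1), so C_{18} = C(36,18) - C(36,19) = 9075135300 - 8597496600.

Final answer: C_{18} = 477638700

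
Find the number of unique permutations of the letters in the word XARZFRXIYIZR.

Letters (A:1, F:1, I:2, R:3, X:2, Y:1, Z:2). Total letters: 12.
Permutations = 12!/(3! x 2! x 2! x 2!).

Final answer: 9979200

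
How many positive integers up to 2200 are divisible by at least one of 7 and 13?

Multiples of 7: 314. Multiples of 13: 169. Of both (lcm=91): 24.
By inclusion-exclusion: 314 + 169 - 24.

Final answer: 459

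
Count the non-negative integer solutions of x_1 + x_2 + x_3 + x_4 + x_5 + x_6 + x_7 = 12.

Stars and bars with 12 stars and 6 bars:
C(12+7-1, 7-1) = C(18,6).

Final answer: C(18,6) = 18564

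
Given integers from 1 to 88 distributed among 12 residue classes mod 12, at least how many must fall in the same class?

By pigeonhole with 88 objects and 12 categories: ceiling(88/12).

Final answer: 8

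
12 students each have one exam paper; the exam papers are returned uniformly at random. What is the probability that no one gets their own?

Use the recurrence D(n) = (n-1)(D(n-1) + D(n-2)) with D(0)=1, D(1)=0.
Building up: D(2)=1, D(3)=2, D(4)=9, D(5)=44, D(6)=265, D(7)=1854, D(8)=14833, D(9)=133496, D(10)=1334961, D(11)=14684570, D(12)=176214841.
Total arrangements: 12! = 479001600.
Probability = D(12)/12! = 16019531/43545600.

Final answer: D(12)/12! = 176214841/479001600 = 0.367879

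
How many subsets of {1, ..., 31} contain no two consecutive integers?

Let a(n) count such subsets of {1, ..., n}. Either n is excluded (a(n-1) ways) or n is included, forcing n-1 out (a(n-2) ways), so a(n) = a(n-1) + a(n-2) with a(1)=2, a(2)=3.
Iterating the recurrence: a(1)=2, a(2)=3, a(3)=5, a(4)=8, a(5)=13, a(6)=21, a(7)=34, a(8)=55, a(9)=89, a(10)=144, a(11)=233, a(12)=377, a(13)=610, a(14)=987, a(15)=1597, a(16)=2584, a(17)=4181, a(18)=6765, a(19)=10946, a(20)=17711, a(21)=28657, a(22)=46368, a(23)=75025, a(24)=121393, a(25)=196418, a(26)=317811, a(27)=514229, a(28)=832040, a(29)=1346269, a(30)=2178309, a(31)=3524578.

Final answer: 3524578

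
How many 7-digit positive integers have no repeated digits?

First digit: 9 (not 0). Second: 9 (not first). Third: 8, etc.
Total: 9 x 9 x 8 x 7 x 6 x 5 x 4.

Final answer: 544320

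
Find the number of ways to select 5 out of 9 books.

C(9,5) = 9!/(5! x (9-5)!).

Final answer: C(9,5) = 126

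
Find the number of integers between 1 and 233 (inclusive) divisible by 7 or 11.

Multiples of 7: 33. Multiples of 11: 21. Of both (lcm=77): 3.
By inclusion-exclusion: 33 + 21 - 3.

Final answer: 51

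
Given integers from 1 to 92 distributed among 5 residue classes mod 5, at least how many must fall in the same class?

By pigeonhole with 92 objects and 5 categories: ceiling(92/5).

Final answer: 19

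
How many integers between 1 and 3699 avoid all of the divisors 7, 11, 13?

|div by 7|=528, |div by 11|=336, |div by 13|=284.
|div by 7&11|=48, |div by 7&13|=40, |div by 11&13|=25, |div by all|=3.
By inclusion-exclusion, divisible by at least one: 528+336+284-48-40-25+3 = 1038.
Not divisible by any: 3699 - 1038.

Final answer: 2661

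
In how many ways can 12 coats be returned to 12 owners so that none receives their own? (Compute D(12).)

Use the recurrence D(n) = (n-1)(D(n-1) + D(n-2)) with D(0)=1, D(1)=0.
D(2) = 1 x (0 + 1) = 1
D(3) = 2 x (1 + 0) = 2
D(4) = 3 x (2 + 1) = 9
D(5) = 4 x (9 + 2) = 44
D(6) = 5 x (44 + 9) = 265
D(7) = 6 x (265 + 44) = 1854
D(8) = 7 x (1854 + 265) = 14833
D(9) = 8 x (14833 + 1854) = 133496
D(10) = 9 x (133496 + 14833) = 1334961
D(11) = 10 x (1334961 + 133496) = 14684570
D(12) = 11 x (D(11) + D(10)) = 11 x (14684570 + 1334961)

Final answer: D(12) = 176214841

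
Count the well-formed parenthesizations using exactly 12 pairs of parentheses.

The structures are counted by the Catalan number C_n. Here n = 12 (pairs).
C_n = C(2n,n)/(n+1), so C_{12} = C(24,12)/13 = 2704156/13.

Final answer: C_{12} = 208012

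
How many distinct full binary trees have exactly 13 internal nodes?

The structures are counted by the Catalan number C_n. Here n = 13.
C_n = (2n)!/(n!(n+1)!), so C_{13} = 26!/(13! x 14!) = C(26,13)/14 = 10400600/14.

Final answer: C_{13} = 742900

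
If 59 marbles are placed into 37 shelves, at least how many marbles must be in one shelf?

By the pigeonhole principle: ceiling(59/37).

Final answer: 2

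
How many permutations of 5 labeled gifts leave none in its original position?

Derangements satisfy D(n) = (n-1)(D(n-1) + D(n-2)), starting from D(0)=1, D(1)=0.
D(2) = 1 x (0 + 1) = 1
D(3) = 2 x (1 + 0) = 2
D(4) = 3 x (2 + 1) = 9
D(5) = 4 x (D(4) + D(3)) = 4 x (9 + 2)

Final answer: D(5) = 44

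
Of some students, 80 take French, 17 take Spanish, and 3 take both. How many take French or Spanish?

|A union B| = |A| + |B| - |A intersect B| = 80 + 17 - 3.

Final answer: 94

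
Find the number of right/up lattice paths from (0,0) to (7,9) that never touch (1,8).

Total paths to (7,9): C(16,9) = 11440.
Paths through (1,8): C(9,8) x C(7,1) = 63.
Avoiding (1,8): 11440 - 63.

Final answer: 11377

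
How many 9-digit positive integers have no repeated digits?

First digit: 9 (not 0). Second: 9 (not first). Third: 8, etc.
Total: 9 x 9 x 8 x 7 x 6 x 5 x 4 x 3 x 2.

Final answer: 3265920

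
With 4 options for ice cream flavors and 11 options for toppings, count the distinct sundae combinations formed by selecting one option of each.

By the multiplication principle: 4 x 11.

Final answer: 44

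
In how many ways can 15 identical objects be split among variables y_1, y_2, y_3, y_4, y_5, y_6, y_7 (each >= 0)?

Stars and bars with 15 stars and 6 bars:
C(15+7-1, 7-1) = C(21,6).

Final answer: C(21,6) = 54264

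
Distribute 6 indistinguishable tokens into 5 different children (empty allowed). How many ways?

Stars and bars: C(n+k-1, k-1) = C(10,4).

Final answer: C(10,4) = 210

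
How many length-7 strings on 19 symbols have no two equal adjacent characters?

First character: 19 choices. Each subsequent: 18 choices (must differ from the previous one).
Total: 19 x 18^6.

Final answer: 19 x 18^{6} = 646232256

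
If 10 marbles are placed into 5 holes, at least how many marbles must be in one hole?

By the pigeonhole principle: ceiling(10/5).

Final answer: 2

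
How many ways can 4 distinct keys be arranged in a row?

The number of ways to arrange 4 distinct objects is 4!.

Final answer: 4! = 24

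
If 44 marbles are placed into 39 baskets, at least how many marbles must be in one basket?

By the pigeonhole principle: ceiling(44/39).

Final answer: 2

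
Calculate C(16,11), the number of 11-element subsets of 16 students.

C(16,11) = 16!/(11! x 5!).

Final answer: \binom{16}{11} = 4368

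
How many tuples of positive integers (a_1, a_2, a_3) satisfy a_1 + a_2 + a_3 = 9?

Substitute a'_i = a_i - 1 (so a'_i >= 0). Then sum a'_i = 9 - 3 = 6.
Stars and bars: C(6+3-1, 3-1) = C(8,2).

Final answer: C(8,2) = 28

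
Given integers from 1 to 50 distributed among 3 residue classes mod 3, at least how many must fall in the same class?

By pigeonhole with 50 objects and 3 categories: ceiling(50/3).

Final answer: 17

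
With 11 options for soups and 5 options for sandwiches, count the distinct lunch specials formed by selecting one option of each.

By the multiplication principle: 11 x 5.

Final answer: 55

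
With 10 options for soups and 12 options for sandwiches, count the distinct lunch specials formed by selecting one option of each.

By the multiplication principle: 10 x 12.

Final answer: 120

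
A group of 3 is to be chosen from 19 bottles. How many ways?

C(19,3) = 19!/(3! x 16!).

Final answer: \binom{19}{3} = 969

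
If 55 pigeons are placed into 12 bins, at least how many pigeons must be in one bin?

By the pigeonhole principle: ceiling(55/12).

Final answer: 5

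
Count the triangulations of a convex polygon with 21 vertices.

This is counted by the nth Catalan number C_n. Here n = 21 - 2 = 19.
C_n = (2n)!/(n!(n+1)!), so C_{19} = 38!/(19! x 20!) = C(38,19)/20 = 35345263800/20.

Final answer: C_{19} = 1767263190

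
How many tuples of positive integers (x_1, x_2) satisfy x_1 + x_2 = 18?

Substitute x'_i = x_i - 1 (so x'_i >= 0). Then sum x'_i = 18 - 2 = 16.
Stars and bars: C(16+2-1, 2-1) = C(17,1).

Final answer: C(17,1) = 17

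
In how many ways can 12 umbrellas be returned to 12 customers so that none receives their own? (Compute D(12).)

Derangements satisfy D(n) = (n-1)(D(n-1) + D(n-2)), starting from D(0)=1, D(1)=0.
D(2) = 1 x (0 + 1) = 1
D(3) = 2 x (1 + 0) = 2
D(4) = 3 x (2 + 1) = 9
D(5) = 4 x (9 + 2) = 44
D(6) = 5 x (44 + 9) = 265
D(7) = 6 x (265 + 44) = 1854
D(8) = 7 x (1854 + 265) = 14833
D(9) = 8 x (14833 + 1854) = 133496
D(10) = 9 x (133496 + 14833) = 1334961
D(11) = 10 x (1334961 + 133496) = 14684570
D(12) = 11 x (D(11) + D(10)) = 11 x (14684570 + 1334961)

Final answer: D(12) = 176214841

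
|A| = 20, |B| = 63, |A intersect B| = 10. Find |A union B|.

|A union B| = |A| + |B| - |A intersect B| = 20 + 63 - 10.

Final answer: 73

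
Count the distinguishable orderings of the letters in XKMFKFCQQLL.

Letters (C:1, F:2, K:2, L:2, M:1, Q:2, X:1). Total letters: 11.
Permutations = 11!/(2! x 2! x 2! x 2!).

Final answer: 2494800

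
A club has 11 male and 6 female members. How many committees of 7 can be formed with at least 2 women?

Sum over valid woman counts:
C(6,2)C(11,5) = 6930
C(6,3)C(11,4) = 6600
C(6,4)C(11,3) = 2475
C(6,5)C(11,2) = 330
C(6,6)C(11,1) = 11
Total: 6930 + 6600 + 2475 + 330 + 11.

Final answer: 16346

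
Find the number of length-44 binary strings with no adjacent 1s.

Classify by the final bit: ...0 gives a(n-1) strings, ...01 gives a(n-2) strings. Thus a(n) = a(n-1) + a(n-2) with a(1)=2, a(2)=3.
Building up term by term: a(1)=2, a(2)=3, a(3)=5, a(4)=8, a(5)=13, a(6)=21, a(7)=34, a(8)=55, a(9)=89, a(10)=144, a(11)=233, a(12)=377, a(13)=610, a(14)=987, a(15)=1597, a(16)=2584, a(17)=4181, a(18)=6765, a(19)=10946, a(20)=17711, a(21)=28657, a(22)=46368, a(23)=75025, a(24)=121393, a(25)=196418, a(26)=317811, a(27)=514229, a(28)=832040, a(29)=1346269, a(30)=2178309, a(31)=3524578, a(32)=5702887, a(33)=9227465, a(34)=14930352, a(35)=24157817, a(36)=39088169, a(37)=63245986, a(38)=102334155, a(39)=165580141, a(40)=267914296, a(41)=433494437, a(42)=701408733, a(43)=1134903170, a(44)=1836311903.

Final answer: 1836311903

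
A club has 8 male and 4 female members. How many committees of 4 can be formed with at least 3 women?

Sum over valid woman counts:
C(4,3)C(8,1) = 32
C(4,4)C(8,0) = 1
Total: 32 + 1.

Final answer: 33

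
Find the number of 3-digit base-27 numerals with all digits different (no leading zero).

First digit: 26 (nonzero). Second: 26 (not first). Third: 25, etc.
Total: 26 x 26 x 25.

Final answer: 16900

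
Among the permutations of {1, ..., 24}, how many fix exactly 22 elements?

Choose which 22 elements are fixed: C(24,22) = 276.
Derange the remaining 2 using D(j) = (j-1)(D(j-1) + D(j-2)), D(0)=1, D(1)=0: D(2)=1.
Total: 276 x 1.

Final answer: C(24,22) D(2) = 276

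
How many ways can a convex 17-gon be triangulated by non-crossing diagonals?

This is a standard Catalan-number count: the answer is C_n. Here n = 17 - 2 = 15.
C_n = C(2n,n) - C(2n,n+1), so C_{15} = C(30,15) - C(30,16) = 155117520 - 145422675.

Final answer: C_{15} = 9694845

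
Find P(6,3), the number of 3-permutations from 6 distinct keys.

P(6,3) = 6!/(6-3)! = 6!/3!.

Final answer: P(6,3) = 120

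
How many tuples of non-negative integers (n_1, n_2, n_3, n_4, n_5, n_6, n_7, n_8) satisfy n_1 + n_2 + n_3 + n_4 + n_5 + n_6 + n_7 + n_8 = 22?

Stars and bars with 22 stars and 7 bars:
C(22+8-1, 8-1) = C(29,7).

Final answer: C(29,7) = 1560780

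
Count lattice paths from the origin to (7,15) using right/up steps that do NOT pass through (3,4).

Total paths to (7,15): C(22,15) = 170544.
Paths through (3,4): C(7,4) x C(15,11) = 47775.
Avoiding (3,4): 170544 - 47775.

Final answer: 122769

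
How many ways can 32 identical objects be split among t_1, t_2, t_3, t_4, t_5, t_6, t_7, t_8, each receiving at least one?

Substitute t'_i = t_i - 1 (so t'_i >= 0). Then sum t'_i = 32 - 8 = 24.
Stars and bars: C(24+8-1, 8-1) = C(31,7).

Final answer: C(31,7) = 2629575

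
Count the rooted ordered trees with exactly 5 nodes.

The structures are counted by the Catalan number C_n. Here n = 5 - 1 = 4.
C_n = C(2n,n) - C(2n,n+1), so C_{4} = C(8,4) - C(8,5) = 70 - 56.

Final answer: C_{4} = 14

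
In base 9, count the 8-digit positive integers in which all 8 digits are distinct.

First digit: 8 (nonzero). Second: 8 (not first). Third: 7, etc.
Total: 8 x 8 x 7 x 6 x 5 x 4 x 3 x 2.

Final answer: 322560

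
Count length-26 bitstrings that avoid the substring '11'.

A valid string ends in 0 (append to any length-(n-1) valid string) or in 01 (append to any length-(n-2) valid string), so a(n) = a(n-1) + a(n-2) with a(1)=2, a(2)=3.
Computing successive values: a(1)=2, a(2)=3, a(3)=5, a(4)=8, a(5)=13, a(6)=21, a(7)=34, a(8)=55, a(9)=89, a(10)=144, a(11)=233, a(12)=377, a(13)=610, a(14)=987, a(15)=1597, a(16)=2584, a(17)=4181, a(18)=6765, a(19)=10946, a(20)=17711, a(21)=28657, a(22)=46368, a(23)=75025, a(24)=121393, a(25)=196418, a(26)=317811.

Final answer: 317811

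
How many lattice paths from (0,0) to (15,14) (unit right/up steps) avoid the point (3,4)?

Total paths to (15,14): C(29,14) = 77558760.
Paths through (3,4): C(7,4) x C(22,10) = 22632610.
Avoiding (3,4): 77558760 - 22632610.

Final answer: 54926150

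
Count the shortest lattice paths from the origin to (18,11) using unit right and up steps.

Each path has 18 right steps and 11 up steps in some order (29 steps total).
Choose which 11 of the 29 steps are up: C(29,11).

Final answer: C(29,11) = 34597290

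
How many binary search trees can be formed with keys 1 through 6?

This is counted by the nth Catalan number C_n. Here n = 6.
C_n = (2n)!/(n!(n+1)!), so C_{6} = 12!/(6! x 7!) = C(12,6)/7 = 924/7.

Final answer: C_{6} = 132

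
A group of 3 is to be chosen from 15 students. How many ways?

C(15,3) = 15!/(3! x (15-3)!).

Final answer: C(15,3) = 455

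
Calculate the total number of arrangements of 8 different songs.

The number of ways to arrange 8 distinct objects is 8!.

Final answer: 8! = 40320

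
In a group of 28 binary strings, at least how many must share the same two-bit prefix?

There are 4 possible values for two-bit prefix. With 28 binary strings and 4 categories, by pigeonhole: ceiling(28/4).

Final answer: 7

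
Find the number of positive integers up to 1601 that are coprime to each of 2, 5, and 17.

|div by 2|=800, |div by 5|=320, |div by 17|=94.
|div by 2&5|=160, |div by 2&17|=47, |div by 5&17|=18, |div by all|=9.
By inclusion-exclusion, divisible by at least one: 800+320+94-160-47-18+9 = 998.
Not divisible by any: 1601 - 998.

Final answer: 603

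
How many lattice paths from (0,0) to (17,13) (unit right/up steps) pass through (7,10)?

Paths (0,0)->(7,10): C(17,10) = 19448.
Paths (7,10)->(17,13): C(13,3) = 286.
By multiplication principle: 19448 x 286.

Final answer: 5562128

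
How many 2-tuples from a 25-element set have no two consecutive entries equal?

Let g(n) count such strings. g(1) = 25, and each valid string of length n-1 extends in 24 ways (any symbol but the last), so g(n) = 24 g(n-1).
Total: g(2) = 25 x 24^1.

Final answer: 25 x 24^{1} = 600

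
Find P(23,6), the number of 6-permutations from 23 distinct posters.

P(23,6) = 23!/(23-6)! = 23!/17!.

Final answer: P(23,6) = 72681840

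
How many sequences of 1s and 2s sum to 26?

Let f(n) count the ways. The last step is size 1 or 2, so f(n) = f(n-1) + f(n-2) with f(1)=1, f(2)=2.
Iterating the recurrence: f(1)=1, f(2)=2, f(3)=3, f(4)=5, f(5)=8, f(6)=13, f(7)=21, f(8)=34, f(9)=55, f(10)=89, f(11)=144, f(12)=233, f(13)=377, f(14)=610, f(15)=987, f(16)=1597, f(17)=2584, f(18)=4181, f(19)=6765, f(20)=10946, f(21)=17711, f(22)=28657, f(23)=46368, f(24)=75025, f(25)=121393, f(26)=196418.

Final answer: 196418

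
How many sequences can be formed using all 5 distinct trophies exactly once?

The number of ways to arrange 5 distinct objects is 5!.

Final answer: 5! = 120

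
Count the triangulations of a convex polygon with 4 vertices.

This is counted by the nth Catalan number C_n. Here n = 4 - 2 = 2.
Using C_0 = 1 and C_(k+1) = C_k x 2(2k+1)/(k+2), build up term by term: C_1=1, C_2=2.

Final answer: C_{2} = 2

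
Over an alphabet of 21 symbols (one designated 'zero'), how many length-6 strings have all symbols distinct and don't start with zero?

First digit: 20 (nonzero). Second: 20 (not first). Third: 19, etc.
Total: 20 x 20 x 19 x 18 x 17 x 16.

Final answer: 37209600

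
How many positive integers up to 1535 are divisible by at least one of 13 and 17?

Multiples of 13: 118. Multiples of 17: 90. Of both (lcm=221): 6.
By inclusion-exclusion: 118 + 90 - 6.

Final answer: 202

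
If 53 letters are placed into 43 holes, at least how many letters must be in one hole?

By the pigeonhole principle: ceiling(53/43).

Final answer: 2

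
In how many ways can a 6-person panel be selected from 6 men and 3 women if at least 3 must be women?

Sum over valid woman counts:
C(3,3)C(6,3).

Final answer: 20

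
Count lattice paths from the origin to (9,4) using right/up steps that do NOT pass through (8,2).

Total paths to (9,4): C(13,4) = 715.
Paths through (8,2): C(10,2) x C(3,2) = 135.
Avoiding (8,2): 715 - 135.

Final answer: 580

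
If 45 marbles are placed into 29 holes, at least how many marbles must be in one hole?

By the pigeonhole principle: ceiling(45/29).

Final answer: 2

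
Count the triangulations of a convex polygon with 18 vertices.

The structures are counted by the Catalan number C_n. Here n = 18 - 2 = 16.
C_n = C(2n,n)/(n+1), so C_{16} = C(32,16)/17 = 601080390/17.

Final answer: C_{16} = 35357670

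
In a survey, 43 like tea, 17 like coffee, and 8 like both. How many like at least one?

|A union B| = |A| + |B| - |A intersect B| = 43 + 17 - 8.

Final answer: 52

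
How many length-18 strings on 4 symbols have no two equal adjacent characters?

Let g(n) count such strings. g(1) = 4, and each valid string of length n-1 extends in 3 ways (any symbol but the last), so g(n) = 3 g(n-1).
Total: g(18) = 4 x 3^17.

Final answer: 4 x 3^{17} = 516560652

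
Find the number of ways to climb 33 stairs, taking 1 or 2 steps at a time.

Condition on the final move: it is a 1-step (f(n-1) ways to get there) or a 2-step (f(n-2) ways), so f(n) = f(n-1) + f(n-2), with f(1)=1, f(2)=2.
Building up term by term: f(1)=1, f(2)=2, f(3)=3, f(4)=5, f(5)=8, f(6)=13, f(7)=21, f(8)=34, f(9)=55, f(10)=89, f(11)=144, f(12)=233, f(13)=377, f(14)=610, f(15)=987, f(16)=1597, f(17)=2584, f(18)=4181, f(19)=6765, f(20)=10946, f(21)=17711, f(22)=28657, f(23)=46368, f(24)=75025, f(25)=121393, f(26)=196418, f(27)=317811, f(28)=514229, f(29)=832040, f(30)=1346269, f(31)=2178309, f(32)=3524578, f(33)=5702887.

Final answer: 5702887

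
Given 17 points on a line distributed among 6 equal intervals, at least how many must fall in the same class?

By pigeonhole with 17 objects and 6 categories: ceiling(17/6).

Final answer: 3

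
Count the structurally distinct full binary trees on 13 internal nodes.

This is a standard Catalan-number count: the answer is C_n. Here n = 13.
C_n = (2n)!/(n!(n+1)!), so C_{13} = 26!/(13! x 14!) = C(26,13)/14 = 10400600/14.

Final answer: C_{13} = 742900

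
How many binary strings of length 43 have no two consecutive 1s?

A valid string ends in 0 (append to any length-(n-1) valid string) or in 01 (append to any length-(n-2) valid string), so a(n) = a(n-1) + a(n-2) with a(1)=2, a(2)=3.
Building up term by term: a(1)=2, a(2)=3, a(3)=5, a(4)=8, a(5)=13, a(6)=21, a(7)=34, a(8)=55, a(9)=89, a(10)=144, a(11)=233, a(12)=377, a(13)=610, a(14)=987, a(15)=1597, a(16)=2584, a(17)=4181, a(18)=6765, a(19)=10946, a(20)=17711, a(21)=28657, a(22)=46368, a(23)=75025, a(24)=121393, a(25)=196418, a(26)=317811, a(27)=514229, a(28)=832040, a(29)=1346269, a(30)=2178309, a(31)=3524578, a(32)=5702887, a(33)=9227465, a(34)=14930352, a(35)=24157817, a(36)=39088169, a(37)=63245986, a(38)=102334155, a(39)=165580141, a(40)=267914296, a(41)=433494437, a(42)=701408733, a(43)=1134903170.

Final answer: 1134903170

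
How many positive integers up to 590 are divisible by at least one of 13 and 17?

Multiples of 13: 45. Multiples of 17: 34. Of both (lcm=221): 2.
By inclusion-exclusion: 45 + 34 - 2.

Final answer: 77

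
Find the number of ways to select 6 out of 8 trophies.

C(8,6) = 8!/(6! x 2!).

Final answer: \binom{8}{6} = 28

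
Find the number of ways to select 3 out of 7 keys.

C(7,3) = 7!/(3! x (7-3)!).

Final answer: C(7,3) = 35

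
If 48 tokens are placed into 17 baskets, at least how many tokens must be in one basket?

By the pigeonhole principle: ceiling(48/17).

Final answer: 3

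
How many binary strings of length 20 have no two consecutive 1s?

Classify by the final bit: ...0 gives a(n-1) strings, ...01 gives a(n-2) strings. Thus a(n) = a(n-1) + a(n-2) with a(1)=2, a(2)=3.
Building up term by term: a(1)=2, a(2)=3, a(3)=5, a(4)=8, a(5)=13, a(6)=21, a(7)=34, a(8)=55, a(9)=89, a(10)=144, a(11)=233, a(12)=377, a(13)=610, a(14)=987, a(15)=1597, a(16)=2584, a(17)=4181, a(18)=6765, a(19)=10946, a(20)=17711.

Final answer: 17711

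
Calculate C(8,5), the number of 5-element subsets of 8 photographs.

C(8,5) = 8!/(5! x 3!).

Final answer: \binom{8}{5} = 56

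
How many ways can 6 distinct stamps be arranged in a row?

The number of ways to arrange 6 distinct objects is 6!.

Final answer: 6! = 720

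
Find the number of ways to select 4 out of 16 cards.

C(16,4) = 16!/(4! x (16-4)!).

Final answer: C(16,4) = 1820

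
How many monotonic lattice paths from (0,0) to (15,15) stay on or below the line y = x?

Total monotonic paths to (15,15): C(30,15) = 155117520.
Paths that cross above y=x (reflection bijection): C(30,16) = 145422675.
Valid Dyck paths: 155117520 - 145422675.
(Check: C(30,15) - C(30,16) = C(30,15)/16, the Catalan number C_{15}.)

Final answer: C_{15} = 9694845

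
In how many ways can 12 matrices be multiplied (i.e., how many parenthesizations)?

This is a standard Catalan-number count: the answer is C_n. Here n = 12 - 1 = 11.
Using C_0 = 1 and C_(k+1) = C_k x 2(2k+1)/(k+2), build up term by term: C_1=1, C_2=2, C_3=5, C_4=14, C_5=42, C_6=132, C_7=429, C_8=1430, C_9=4862, C_10=16796, C_11=58786.

Final answer: C_{11} = 58786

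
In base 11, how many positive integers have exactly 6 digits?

These are the integers in [11^5, 11^6), so the count is 11^6 - 11^5 = 10 x 11^5.

Final answer: 1610510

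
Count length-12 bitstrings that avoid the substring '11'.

Let a(n) count valid strings. If the last bit is 0 the prefix is any valid string of length n-1; if it is 1 the string must end in 01 with a valid prefix of length n-2. So a(n) = a(n-1) + a(n-2), a(1)=2, a(2)=3.
Computing successive values: a(1)=2, a(2)=3, a(3)=5, a(4)=8, a(5)=13, a(6)=21, a(7)=34, a(8)=55, a(9)=89, a(10)=144, a(11)=233, a(12)=377.

Final answer: 377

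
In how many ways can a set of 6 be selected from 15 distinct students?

C(15,6) = 15!/(6! x 9!).

Final answer: \binom{15}{6} = 5005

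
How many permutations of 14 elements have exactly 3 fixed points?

Choose which 3 elements are fixed: C(14,3) = 364.
Derange the remaining 11 using D(j) = (j-1)(D(j-1) + D(j-2)), D(0)=1, D(1)=0: D(2)=1, D(3)=2, D(4)=9, D(5)=44, D(6)=265, D(7)=1854, D(8)=14833, D(9)=133496, D(10)=1334961, D(11)=14684570.
Total: 364 x 14684570.

Final answer: C(14,3) D(11) = 5345183480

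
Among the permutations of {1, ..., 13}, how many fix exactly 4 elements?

Choose which 4 elements are fixed: C(13,4) = 715.
Derange the remaining 9 using D(j) = (j-1)(D(j-1) + D(j-2)), D(0)=1, D(1)=0: D(2)=1, D(3)=2, D(4)=9, D(5)=44, D(6)=265, D(7)=1854, D(8)=14833, D(9)=133496.
Total: 715 x 133496.

Final answer: C(13,4) D(9) = 95449640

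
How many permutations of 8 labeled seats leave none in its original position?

D(n) = (n-1)(D(n-1) + D(n-2)), D(0)=1, D(1)=0.
D(2) = 1 x (0 + 1) = 1
D(3) = 2 x (1 + 0) = 2
D(4) = 3 x (2 + 1) = 9
D(5) = 4 x (9 + 2) = 44
D(6) = 5 x (44 + 9) = 265
D(7) = 6 x (265 + 44) = 1854
D(8) = 7 x (D(7) + D(6)) = 7 x (1854 + 265)

Final answer: D(8) = 14833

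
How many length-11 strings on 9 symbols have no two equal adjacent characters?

Let g(n) count such strings. g(1) = 9, and each valid string of length n-1 extends in 8 ways (any symbol but the last), so g(n) = 8 g(n-1).
Total: g(11) = 9 x 8^10.

Final answer: 9 x 8^{10} = 9663676416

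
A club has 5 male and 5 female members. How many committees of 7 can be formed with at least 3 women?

Sum over valid woman counts:
C(5,3)C(5,4) = 50
C(5,4)C(5,3) = 50
C(5,5)C(5,2) = 10
Total: 50 + 50 + 10.

Final answer: 110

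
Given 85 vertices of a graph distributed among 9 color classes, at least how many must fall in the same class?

By pigeonhole with 85 objects and 9 categories: ceiling(85/9).

Final answer: 10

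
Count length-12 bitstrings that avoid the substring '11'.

Let a(n) count valid strings. If the last bit is 0 the prefix is any valid string of length n-1; if it is 1 the string must end in 01 with a valid prefix of length n-2. So a(n) = a(n-1) + a(n-2), a(1)=2, a(2)=3.
Iterating the recurrence: a(1)=2, a(2)=3, a(3)=5, a(4)=8, a(5)=13, a(6)=21, a(7)=34, a(8)=55, a(9)=89, a(10)=144, a(11)=233, a(12)=377.

Final answer: 377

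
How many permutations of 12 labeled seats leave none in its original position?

Derangements satisfy D(n) = (n-1)(D(n-1) + D(n-2)), starting from D(0)=1, D(1)=0.
D(2) = 1 x (0 + 1) = 1
D(3) = 2 x (1 + 0) = 2
D(4) = 3 x (2 + 1) = 9
D(5) = 4 x (9 + 2) = 44
D(6) = 5 x (44 + 9) = 265
D(7) = 6 x (265 + 44) = 1854
D(8) = 7 x (1854 + 265) = 14833
D(9) = 8 x (14833 + 1854) = 133496
D(10) = 9 x (133496 + 14833) = 1334961
D(11) = 10 x (1334961 + 133496) = 14684570
D(12) = 11 x (D(11) + D(10)) = 11 x (14684570 + 1334961)

Final answer: D(12) = 176214841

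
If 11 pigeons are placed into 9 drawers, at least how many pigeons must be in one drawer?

By the pigeonhole principle: ceiling(11/9).

Final answer: 2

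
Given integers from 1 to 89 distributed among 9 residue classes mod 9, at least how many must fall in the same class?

By pigeonhole with 89 objects and 9 categories: ceiling(89/9).

Final answer: 10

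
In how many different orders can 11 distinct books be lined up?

The number of ways to arrange 11 distinct objects is 11!.

Final answer: 11! = 39916800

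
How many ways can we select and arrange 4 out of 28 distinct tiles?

P(28,4) = 28!/(28-4)! = 28!/24!.

Final answer: P(28,4) = 491400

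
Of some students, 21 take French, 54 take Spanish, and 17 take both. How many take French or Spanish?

|A union B| = |A| + |B| - |A intersect B| = 21 + 54 - 17.

Final answer: 58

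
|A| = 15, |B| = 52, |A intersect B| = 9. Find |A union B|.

|A union B| = |A| + |B| - |A intersect B| = 15 + 52 - 9.

Final answer: 58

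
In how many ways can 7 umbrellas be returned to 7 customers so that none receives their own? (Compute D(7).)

D(n) = (n-1)(D(n-1) + D(n-2)), D(0)=1, D(1)=0.
D(2) = 1 x (0 + 1) = 1
D(3) = 2 x (1 + 0) = 2
D(4) = 3 x (2 + 1) = 9
D(5) = 4 x (9 + 2) = 44
D(6) = 5 x (44 + 9) = 265
D(7) = 6 x (D(6) + D(5)) = 6 x (265 + 44)

Final answer: D(7) = 1854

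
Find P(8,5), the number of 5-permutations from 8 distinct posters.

P(8,5) = 8!/(8-5)! = 8!/3!.

Final answer: P(8,5) = 6720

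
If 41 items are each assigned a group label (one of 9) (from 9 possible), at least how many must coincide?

There are 9 possible values for group label (one of 9). With 41 items and 9 categories, by pigeonhole: ceiling(41/9).

Final answer: 5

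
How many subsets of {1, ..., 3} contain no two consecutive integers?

Let a(n) count such subsets of {1, ..., n}. Either n is excluded (a(n-1) ways) or n is included, forcing n-1 out (a(n-2) ways), so a(n) = a(n-1) + a(n-2) with a(1)=2, a(2)=3.
Building up term by term: a(1)=2, a(2)=3, a(3)=5.

Final answer: 5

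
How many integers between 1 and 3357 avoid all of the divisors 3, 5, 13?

|div by 3|=1119, |div by 5|=671, |div by 13|=258.
|div by 3&5|=223, |div by 3&13|=86, |div by 5&13|=51, |div by all|=17.
By inclusion-exclusion, divisible by at least one: 1119+671+258-223-86-51+17 = 1705.
Not divisible by any: 3357 - 1705.

Final answer: 1652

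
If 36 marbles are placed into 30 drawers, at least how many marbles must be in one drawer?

By the pigeonhole principle: ceiling(36/30).

Final answer: 2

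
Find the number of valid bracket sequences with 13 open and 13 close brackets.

This is a standard Catalan-number count: the answer is C_n. Here n = 13 (pairs).
Using C_0 = 1 and C_(k+1) = C_k x 2(2k+1)/(k+2), build up term by term: C_1=1, C_2=2, C_3=5, C_4=14, C_5=42, C_6=132, C_7=429, C_8=1430, C_9=4862, C_10=16796, C_11=58786, C_12=208012, C_13=742900.

Final answer: C_{13} = 742900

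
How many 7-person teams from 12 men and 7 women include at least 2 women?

Sum over valid woman counts:
C(7,2)C(12,5) = 16632
C(7,3)C(12,4) = 17325
C(7,4)C(12,3) = 7700
C(7,5)C(12,2) = 1386
C(7,6)C(12,1) = 84
C(7,7)C(12,0) = 1
Total: 16632 + 17325 + 7700 + 1386 + 84 + 1.

Final answer: 43128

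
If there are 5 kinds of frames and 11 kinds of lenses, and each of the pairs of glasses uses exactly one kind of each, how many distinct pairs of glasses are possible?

By the multiplication principle: 5 x 11.

Final answer: 55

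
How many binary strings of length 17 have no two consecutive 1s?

Classify by the final bit: ...0 gives a(n-1) strings, ...01 gives a(n-2) strings. Thus a(n) = a(n-1) + a(n-2) with a(1)=2, a(2)=3.
Building up term by term: a(1)=2, a(2)=3, a(3)=5, a(4)=8, a(5)=13, a(6)=21, a(7)=34, a(8)=55, a(9)=89, a(10)=144, a(11)=233, a(12)=377, a(13)=610, a(14)=987, a(15)=1597, a(16)=2584, a(17)=4181.

Final answer: 4181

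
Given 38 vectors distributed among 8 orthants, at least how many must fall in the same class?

By pigeonhole with 38 objects and 8 categories: ceiling(38/8).

Final answer: 5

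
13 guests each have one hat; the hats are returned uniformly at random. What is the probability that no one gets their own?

Derangements satisfy D(n) = (n-1)(D(n-1) + D(n-2)), starting from D(0)=1, D(1)=0.
Building up: D(2)=1, D(3)=2, D(4)=9, D(5)=44, D(6)=265, D(7)=1854, D(8)=14833, D(9)=133496, D(10)=1334961, D(11)=14684570, D(12)=176214841, D(13)=2290792932.
Total arrangements: 13! = 6227020800.
Probability = D(13)/13! = 63633137/172972800.

Final answer: D(13)/13! = 2290792932/6227020800 = 0.367879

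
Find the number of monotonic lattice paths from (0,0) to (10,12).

Each path has 10 right steps and 12 up steps in some order (22 steps total).
Choose which 12 of the 22 steps are up: C(22,12).

Final answer: C(22,12) = 646646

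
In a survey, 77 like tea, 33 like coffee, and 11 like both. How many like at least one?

|A union B| = |A| + |B| - |A intersect B| = 77 + 33 - 11.

Final answer: 99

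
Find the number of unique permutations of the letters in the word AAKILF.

Letters (A:2, F:1, I:1, K:1, L:1). Total letters: 6.
Permutations = 6!/(2!).

Final answer: 360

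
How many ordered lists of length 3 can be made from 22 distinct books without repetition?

P(22,3) = 22!/(22-3)! = 22!/19!.

Final answer: P(22,3) = 9240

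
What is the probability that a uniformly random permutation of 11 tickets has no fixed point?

Use the recurrence D(n) = (n-1)(D(n-1) + D(n-2)) with D(0)=1, D(1)=0.
Building up: D(2)=1, D(3)=2, D(4)=9, D(5)=44, D(6)=265, D(7)=1854, D(8)=14833, D(9)=133496, D(10)=1334961, D(11)=14684570.
Total arrangements: 11! = 39916800.
Probability = D(11)/11! = 1468457/3991680.

Final answer: D(11)/11! = 14684570/39916800 = 0.367879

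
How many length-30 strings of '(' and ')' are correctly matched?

This is counted by the nth Catalan number C_n. Here n = 15 (pairs).
C_n = (2n)!/(n!(n+1)!), so C_{15} = 30!/(15! x 16!) = C(30,15)/16 = 155117520/16.

Final answer: C_{15} = 9694845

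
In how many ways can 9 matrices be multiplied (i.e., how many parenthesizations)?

The structures are counted by the Catalan number C_n. Here n = 9 - 1 = 8.
C_n = C(2n,n) - C(2n,n+1), so C_{8} = C(16,8) - C(16,9) = 12870 - 11440.

Final answer: C_{8} = 1430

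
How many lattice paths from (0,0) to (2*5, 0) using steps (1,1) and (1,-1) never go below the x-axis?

Total monotonic paths to (5,5): C(10,5) = 252.
Paths that cross above y=x (reflection bijection): C(10,6) = 210.
Valid Dyck paths: 252 - 210.
(Check: C(10,5) - C(10,6) = C(10,5)/6, the Catalan number C_{5}.)

Final answer: C_{5} = 42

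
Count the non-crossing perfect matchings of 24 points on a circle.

This is counted by the nth Catalan number C_n. Here n = 24/2 = 12.
Using C_0 = 1 and C_(k+1) = C_k x 2(2k+1)/(k+2), build up term by term: C_1=1, C_2=2, C_3=5, C_4=14, C_5=42, C_6=132, C_7=429, C_8=1430, C_9=4862, C_10=16796, C_11=58786, C_12=208012.

Final answer: C_{12} = 208012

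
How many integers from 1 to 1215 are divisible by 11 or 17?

Multiples of 11: 110. Multiples of 17: 71. Of both (lcm=187): 6.
By inclusion-exclusion: 110 + 71 - 6.

Final answer: 175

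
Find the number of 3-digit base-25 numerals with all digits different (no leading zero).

The leading digit has 24 choices (anything but zero); the next has 24 (anything but the first), then 23, and so on, one fewer each time.
Total: 24 x 24 x 23.

Final answer: 13248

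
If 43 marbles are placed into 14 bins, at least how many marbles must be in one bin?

By the pigeonhole principle: ceiling(43/14).

Final answer: 4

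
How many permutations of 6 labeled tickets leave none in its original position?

D(n) = (n-1)(D(n-1) + D(n-2)), D(0)=1, D(1)=0.
D(2) = 1 x (0 + 1) = 1
D(3) = 2 x (1 + 0) = 2
D(4) = 3 x (2 + 1) = 9
D(5) = 4 x (9 + 2) = 44
D(6) = 5 x (D(5) + D(4)) = 5 x (44 + 9)

Final answer: D(6) = 265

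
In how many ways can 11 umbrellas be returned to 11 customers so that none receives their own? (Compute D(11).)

Derangements satisfy D(n) = (n-1)(D(n-1) + D(n-2)), starting from D(0)=1, D(1)=0.
D(2) = 1 x (0 + 1) = 1
D(3) = 2 x (1 + 0) = 2
D(4) = 3 x (2 + 1) = 9
D(5) = 4 x (9 + 2) = 44
D(6) = 5 x (44 + 9) = 265
D(7) = 6 x (265 + 44) = 1854
D(8) = 7 x (1854 + 265) = 14833
D(9) = 8 x (14833 + 1854) = 133496
D(10) = 9 x (133496 + 14833) = 1334961
D(11) = 10 x (D(10) + D(9)) = 10 x (1334961 + 133496)

Final answer: D(11) = 14684570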